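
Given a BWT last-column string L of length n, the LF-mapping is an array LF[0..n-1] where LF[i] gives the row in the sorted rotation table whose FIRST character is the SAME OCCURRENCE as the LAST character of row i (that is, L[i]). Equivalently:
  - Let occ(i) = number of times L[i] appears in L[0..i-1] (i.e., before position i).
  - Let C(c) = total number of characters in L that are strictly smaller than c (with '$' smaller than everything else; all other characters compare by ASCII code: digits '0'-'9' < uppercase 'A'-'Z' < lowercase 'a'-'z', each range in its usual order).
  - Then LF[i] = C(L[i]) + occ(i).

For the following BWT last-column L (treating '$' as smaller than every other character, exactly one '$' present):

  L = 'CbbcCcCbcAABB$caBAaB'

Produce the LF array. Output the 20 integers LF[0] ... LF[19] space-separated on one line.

Answer: 8 13 14 16 9 17 10 15 18 1 2 4 5 0 19 11 6 3 12 7

Derivation:
Char counts: '$':1, 'A':3, 'B':4, 'C':3, 'a':2, 'b':3, 'c':4
C (first-col start): C('$')=0, C('A')=1, C('B')=4, C('C')=8, C('a')=11, C('b')=13, C('c')=16
L[0]='C': occ=0, LF[0]=C('C')+0=8+0=8
L[1]='b': occ=0, LF[1]=C('b')+0=13+0=13
L[2]='b': occ=1, LF[2]=C('b')+1=13+1=14
L[3]='c': occ=0, LF[3]=C('c')+0=16+0=16
L[4]='C': occ=1, LF[4]=C('C')+1=8+1=9
L[5]='c': occ=1, LF[5]=C('c')+1=16+1=17
L[6]='C': occ=2, LF[6]=C('C')+2=8+2=10
L[7]='b': occ=2, LF[7]=C('b')+2=13+2=15
L[8]='c': occ=2, LF[8]=C('c')+2=16+2=18
L[9]='A': occ=0, LF[9]=C('A')+0=1+0=1
L[10]='A': occ=1, LF[10]=C('A')+1=1+1=2
L[11]='B': occ=0, LF[11]=C('B')+0=4+0=4
L[12]='B': occ=1, LF[12]=C('B')+1=4+1=5
L[13]='$': occ=0, LF[13]=C('$')+0=0+0=0
L[14]='c': occ=3, LF[14]=C('c')+3=16+3=19
L[15]='a': occ=0, LF[15]=C('a')+0=11+0=11
L[16]='B': occ=2, LF[16]=C('B')+2=4+2=6
L[17]='A': occ=2, LF[17]=C('A')+2=1+2=3
L[18]='a': occ=1, LF[18]=C('a')+1=11+1=12
L[19]='B': occ=3, LF[19]=C('B')+3=4+3=7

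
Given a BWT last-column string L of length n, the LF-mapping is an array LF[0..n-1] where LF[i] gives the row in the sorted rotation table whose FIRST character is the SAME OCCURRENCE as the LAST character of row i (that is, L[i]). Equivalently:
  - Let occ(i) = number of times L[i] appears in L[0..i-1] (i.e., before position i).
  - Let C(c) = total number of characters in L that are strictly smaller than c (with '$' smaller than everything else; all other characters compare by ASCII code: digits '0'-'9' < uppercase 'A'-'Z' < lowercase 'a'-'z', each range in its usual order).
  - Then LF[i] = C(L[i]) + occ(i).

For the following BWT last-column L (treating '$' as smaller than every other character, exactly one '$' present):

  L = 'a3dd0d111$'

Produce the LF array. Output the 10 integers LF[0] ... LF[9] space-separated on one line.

Char counts: '$':1, '0':1, '1':3, '3':1, 'a':1, 'd':3
C (first-col start): C('$')=0, C('0')=1, C('1')=2, C('3')=5, C('a')=6, C('d')=7
L[0]='a': occ=0, LF[0]=C('a')+0=6+0=6
L[1]='3': occ=0, LF[1]=C('3')+0=5+0=5
L[2]='d': occ=0, LF[2]=C('d')+0=7+0=7
L[3]='d': occ=1, LF[3]=C('d')+1=7+1=8
L[4]='0': occ=0, LF[4]=C('0')+0=1+0=1
L[5]='d': occ=2, LF[5]=C('d')+2=7+2=9
L[6]='1': occ=0, LF[6]=C('1')+0=2+0=2
L[7]='1': occ=1, LF[7]=C('1')+1=2+1=3
L[8]='1': occ=2, LF[8]=C('1')+2=2+2=4
L[9]='$': occ=0, LF[9]=C('$')+0=0+0=0

Answer: 6 5 7 8 1 9 2 3 4 0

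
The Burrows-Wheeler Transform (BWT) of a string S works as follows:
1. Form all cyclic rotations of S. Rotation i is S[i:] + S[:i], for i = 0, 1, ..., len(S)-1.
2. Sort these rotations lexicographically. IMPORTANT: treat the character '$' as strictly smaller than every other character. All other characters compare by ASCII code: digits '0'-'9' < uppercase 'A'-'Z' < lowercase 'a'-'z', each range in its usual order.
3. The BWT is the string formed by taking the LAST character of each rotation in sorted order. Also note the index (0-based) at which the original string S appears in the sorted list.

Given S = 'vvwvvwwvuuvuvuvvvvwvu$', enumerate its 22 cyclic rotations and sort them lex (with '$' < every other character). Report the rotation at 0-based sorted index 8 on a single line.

Answer: vuvuvvvvwvu$vvwvvwwvuu

Derivation:
All 22 rotations (rotation i = S[i:]+S[:i]):
  rot[0] = vvwvvwwvuuvuvuvvvvwvu$
  rot[1] = vwvvwwvuuvuvuvvvvwvu$v
  rot[2] = wvvwwvuuvuvuvvvvwvu$vv
  rot[3] = vvwwvuuvuvuvvvvwvu$vvw
  rot[4] = vwwvuuvuvuvvvvwvu$vvwv
  rot[5] = wwvuuvuvuvvvvwvu$vvwvv
  rot[6] = wvuuvuvuvvvvwvu$vvwvvw
  rot[7] = vuuvuvuvvvvwvu$vvwvvww
  rot[8] = uuvuvuvvvvwvu$vvwvvwwv
  rot[9] = uvuvuvvvvwvu$vvwvvwwvu
  rot[10] = vuvuvvvvwvu$vvwvvwwvuu
  rot[11] = uvuvvvvwvu$vvwvvwwvuuv
  rot[12] = vuvvvvwvu$vvwvvwwvuuvu
  rot[13] = uvvvvwvu$vvwvvwwvuuvuv
  rot[14] = vvvvwvu$vvwvvwwvuuvuvu
  rot[15] = vvvwvu$vvwvvwwvuuvuvuv
  rot[16] = vvwvu$vvwvvwwvuuvuvuvv
  rot[17] = vwvu$vvwvvwwvuuvuvuvvv
  rot[18] = wvu$vvwvvwwvuuvuvuvvvv
  rot[19] = vu$vvwvvwwvuuvuvuvvvvw
  rot[20] = u$vvwvvwwvuuvuvuvvvvwv
  rot[21] = $vvwvvwwvuuvuvuvvvvwvu
Sorted (with $ < everything):
  sorted[0] = $vvwvvwwvuuvuvuvvvvwvu
  sorted[1] = u$vvwvvwwvuuvuvuvvvvwv
  sorted[2] = uuvuvuvvvvwvu$vvwvvwwv
  sorted[3] = uvuvuvvvvwvu$vvwvvwwvu
  sorted[4] = uvuvvvvwvu$vvwvvwwvuuv
  sorted[5] = uvvvvwvu$vvwvvwwvuuvuv
  sorted[6] = vu$vvwvvwwvuuvuvuvvvvw
  sorted[7] = vuuvuvuvvvvwvu$vvwvvww
  sorted[8] = vuvuvvvvwvu$vvwvvwwvuu
  sorted[9] = vuvvvvwvu$vvwvvwwvuuvu
  sorted[10] = vvvvwvu$vvwvvwwvuuvuvu
  sorted[11] = vvvwvu$vvwvvwwvuuvuvuv
  sorted[12] = vvwvu$vvwvvwwvuuvuvuvv
  sorted[13] = vvwvvwwvuuvuvuvvvvwvu$
  sorted[14] = vvwwvuuvuvuvvvvwvu$vvw
  sorted[15] = vwvu$vvwvvwwvuuvuvuvvv
  sorted[16] = vwvvwwvuuvuvuvvvvwvu$v
  sorted[17] = vwwvuuvuvuvvvvwvu$vvwv
  sorted[18] = wvu$vvwvvwwvuuvuvuvvvv
  sorted[19] = wvuuvuvuvvvvwvu$vvwvvw
  sorted[20] = wvvwwvuuvuvuvvvvwvu$vv
  sorted[21] = wwvuuvuvuvvvvwvu$vvwvv
sorted[8] = vuvuvvvvwvu$vvwvvwwvuu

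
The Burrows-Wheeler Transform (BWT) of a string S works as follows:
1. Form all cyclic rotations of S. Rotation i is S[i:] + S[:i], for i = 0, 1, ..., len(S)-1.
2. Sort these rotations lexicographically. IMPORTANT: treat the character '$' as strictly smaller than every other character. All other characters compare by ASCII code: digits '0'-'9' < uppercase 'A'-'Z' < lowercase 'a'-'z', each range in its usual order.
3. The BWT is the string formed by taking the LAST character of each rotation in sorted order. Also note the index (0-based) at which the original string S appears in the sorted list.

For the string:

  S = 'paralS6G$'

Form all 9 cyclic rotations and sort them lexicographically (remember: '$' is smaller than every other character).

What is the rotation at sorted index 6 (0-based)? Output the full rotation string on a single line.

Answer: lS6G$para

Derivation:
All 9 rotations (rotation i = S[i:]+S[:i]):
  rot[0] = paralS6G$
  rot[1] = aralS6G$p
  rot[2] = ralS6G$pa
  rot[3] = alS6G$par
  rot[4] = lS6G$para
  rot[5] = S6G$paral
  rot[6] = 6G$paralS
  rot[7] = G$paralS6
  rot[8] = $paralS6G
Sorted (with $ < everything):
  sorted[0] = $paralS6G
  sorted[1] = 6G$paralS
  sorted[2] = G$paralS6
  sorted[3] = S6G$paral
  sorted[4] = alS6G$par
  sorted[5] = aralS6G$p
  sorted[6] = lS6G$para
  sorted[7] = paralS6G$
  sorted[8] = ralS6G$pa
sorted[6] = lS6G$para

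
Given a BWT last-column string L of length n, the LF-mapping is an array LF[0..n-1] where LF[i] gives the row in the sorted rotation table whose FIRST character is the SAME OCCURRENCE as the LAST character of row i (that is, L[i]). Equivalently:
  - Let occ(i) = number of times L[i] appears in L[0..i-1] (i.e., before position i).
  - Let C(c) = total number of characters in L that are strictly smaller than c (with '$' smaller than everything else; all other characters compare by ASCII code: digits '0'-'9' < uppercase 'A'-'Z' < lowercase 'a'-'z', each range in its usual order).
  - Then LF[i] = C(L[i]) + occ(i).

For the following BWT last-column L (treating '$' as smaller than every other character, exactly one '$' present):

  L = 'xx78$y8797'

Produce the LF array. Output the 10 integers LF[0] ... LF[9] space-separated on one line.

Char counts: '$':1, '7':3, '8':2, '9':1, 'x':2, 'y':1
C (first-col start): C('$')=0, C('7')=1, C('8')=4, C('9')=6, C('x')=7, C('y')=9
L[0]='x': occ=0, LF[0]=C('x')+0=7+0=7
L[1]='x': occ=1, LF[1]=C('x')+1=7+1=8
L[2]='7': occ=0, LF[2]=C('7')+0=1+0=1
L[3]='8': occ=0, LF[3]=C('8')+0=4+0=4
L[4]='$': occ=0, LF[4]=C('$')+0=0+0=0
L[5]='y': occ=0, LF[5]=C('y')+0=9+0=9
L[6]='8': occ=1, LF[6]=C('8')+1=4+1=5
L[7]='7': occ=1, LF[7]=C('7')+1=1+1=2
L[8]='9': occ=0, LF[8]=C('9')+0=6+0=6
L[9]='7': occ=2, LF[9]=C('7')+2=1+2=3

Answer: 7 8 1 4 0 9 5 2 6 3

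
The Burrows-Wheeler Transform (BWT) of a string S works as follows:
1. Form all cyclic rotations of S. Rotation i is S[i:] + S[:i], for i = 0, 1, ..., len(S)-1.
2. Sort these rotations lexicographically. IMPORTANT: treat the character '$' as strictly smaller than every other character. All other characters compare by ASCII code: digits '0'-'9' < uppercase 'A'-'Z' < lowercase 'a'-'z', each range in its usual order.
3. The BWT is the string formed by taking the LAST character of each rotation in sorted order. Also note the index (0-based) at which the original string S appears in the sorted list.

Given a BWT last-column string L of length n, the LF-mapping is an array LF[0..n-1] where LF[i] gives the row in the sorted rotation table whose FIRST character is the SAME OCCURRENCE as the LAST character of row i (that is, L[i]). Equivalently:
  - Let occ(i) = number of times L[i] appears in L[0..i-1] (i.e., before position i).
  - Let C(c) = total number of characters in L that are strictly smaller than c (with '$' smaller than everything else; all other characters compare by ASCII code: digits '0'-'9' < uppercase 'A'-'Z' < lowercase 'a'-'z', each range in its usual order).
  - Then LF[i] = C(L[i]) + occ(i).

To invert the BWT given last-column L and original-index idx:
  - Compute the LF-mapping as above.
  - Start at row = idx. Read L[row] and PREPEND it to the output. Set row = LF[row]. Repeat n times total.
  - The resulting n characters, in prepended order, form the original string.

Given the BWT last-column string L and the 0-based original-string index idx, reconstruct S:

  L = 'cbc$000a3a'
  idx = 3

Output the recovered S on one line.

Answer: 0ac0ab03c$

Derivation:
LF mapping: 8 7 9 0 1 2 3 5 4 6
Walk LF starting at row 3, prepending L[row]:
  step 1: row=3, L[3]='$', prepend. Next row=LF[3]=0
  step 2: row=0, L[0]='c', prepend. Next row=LF[0]=8
  step 3: row=8, L[8]='3', prepend. Next row=LF[8]=4
  step 4: row=4, L[4]='0', prepend. Next row=LF[4]=1
  step 5: row=1, L[1]='b', prepend. Next row=LF[1]=7
  step 6: row=7, L[7]='a', prepend. Next row=LF[7]=5
  step 7: row=5, L[5]='0', prepend. Next row=LF[5]=2
  step 8: row=2, L[2]='c', prepend. Next row=LF[2]=9
  step 9: row=9, L[9]='a', prepend. Next row=LF[9]=6
  step 10: row=6, L[6]='0', prepend. Next row=LF[6]=3
Reversed output: 0ac0ab03c$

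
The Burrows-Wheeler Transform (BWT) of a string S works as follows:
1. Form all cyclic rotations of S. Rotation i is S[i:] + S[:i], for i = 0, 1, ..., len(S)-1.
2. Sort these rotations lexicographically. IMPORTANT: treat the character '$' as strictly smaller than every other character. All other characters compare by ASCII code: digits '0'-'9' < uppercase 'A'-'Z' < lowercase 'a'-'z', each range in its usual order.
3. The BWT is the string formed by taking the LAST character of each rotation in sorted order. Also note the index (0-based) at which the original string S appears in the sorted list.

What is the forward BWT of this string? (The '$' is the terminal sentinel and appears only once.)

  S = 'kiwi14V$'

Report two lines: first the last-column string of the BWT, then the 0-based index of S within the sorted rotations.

Answer: Vi14wk$i
6

Derivation:
All 8 rotations (rotation i = S[i:]+S[:i]):
  rot[0] = kiwi14V$
  rot[1] = iwi14V$k
  rot[2] = wi14V$ki
  rot[3] = i14V$kiw
  rot[4] = 14V$kiwi
  rot[5] = 4V$kiwi1
  rot[6] = V$kiwi14
  rot[7] = $kiwi14V
Sorted (with $ < everything):
  sorted[0] = $kiwi14V  (last char: 'V')
  sorted[1] = 14V$kiwi  (last char: 'i')
  sorted[2] = 4V$kiwi1  (last char: '1')
  sorted[3] = V$kiwi14  (last char: '4')
  sorted[4] = i14V$kiw  (last char: 'w')
  sorted[5] = iwi14V$k  (last char: 'k')
  sorted[6] = kiwi14V$  (last char: '$')
  sorted[7] = wi14V$ki  (last char: 'i')
Last column: Vi14wk$i
Original string S is at sorted index 6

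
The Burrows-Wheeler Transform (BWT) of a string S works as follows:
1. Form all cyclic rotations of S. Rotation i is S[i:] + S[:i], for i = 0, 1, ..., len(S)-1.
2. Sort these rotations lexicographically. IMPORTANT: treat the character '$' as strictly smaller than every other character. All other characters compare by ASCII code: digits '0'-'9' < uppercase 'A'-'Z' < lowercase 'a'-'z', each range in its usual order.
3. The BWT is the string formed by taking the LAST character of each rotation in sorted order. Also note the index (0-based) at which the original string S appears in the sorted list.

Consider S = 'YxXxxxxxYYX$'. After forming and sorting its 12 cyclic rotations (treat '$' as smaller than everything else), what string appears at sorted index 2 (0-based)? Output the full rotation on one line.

All 12 rotations (rotation i = S[i:]+S[:i]):
  rot[0] = YxXxxxxxYYX$
  rot[1] = xXxxxxxYYX$Y
  rot[2] = XxxxxxYYX$Yx
  rot[3] = xxxxxYYX$YxX
  rot[4] = xxxxYYX$YxXx
  rot[5] = xxxYYX$YxXxx
  rot[6] = xxYYX$YxXxxx
  rot[7] = xYYX$YxXxxxx
  rot[8] = YYX$YxXxxxxx
  rot[9] = YX$YxXxxxxxY
  rot[10] = X$YxXxxxxxYY
  rot[11] = $YxXxxxxxYYX
Sorted (with $ < everything):
  sorted[0] = $YxXxxxxxYYX
  sorted[1] = X$YxXxxxxxYY
  sorted[2] = XxxxxxYYX$Yx
  sorted[3] = YX$YxXxxxxxY
  sorted[4] = YYX$YxXxxxxx
  sorted[5] = YxXxxxxxYYX$
  sorted[6] = xXxxxxxYYX$Y
  sorted[7] = xYYX$YxXxxxx
  sorted[8] = xxYYX$YxXxxx
  sorted[9] = xxxYYX$YxXxx
  sorted[10] = xxxxYYX$YxXx
  sorted[11] = xxxxxYYX$YxX
sorted[2] = XxxxxxYYX$Yx

Answer: XxxxxxYYX$Yx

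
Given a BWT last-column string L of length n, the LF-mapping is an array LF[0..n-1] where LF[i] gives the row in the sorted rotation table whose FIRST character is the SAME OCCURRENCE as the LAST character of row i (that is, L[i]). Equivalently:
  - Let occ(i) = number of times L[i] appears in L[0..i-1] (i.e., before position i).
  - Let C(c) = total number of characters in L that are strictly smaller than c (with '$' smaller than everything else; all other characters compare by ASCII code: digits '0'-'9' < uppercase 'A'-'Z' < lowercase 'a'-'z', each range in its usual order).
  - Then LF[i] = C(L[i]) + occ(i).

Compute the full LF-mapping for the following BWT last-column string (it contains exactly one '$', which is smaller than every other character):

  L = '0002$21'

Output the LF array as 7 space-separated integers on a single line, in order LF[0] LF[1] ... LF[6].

Char counts: '$':1, '0':3, '1':1, '2':2
C (first-col start): C('$')=0, C('0')=1, C('1')=4, C('2')=5
L[0]='0': occ=0, LF[0]=C('0')+0=1+0=1
L[1]='0': occ=1, LF[1]=C('0')+1=1+1=2
L[2]='0': occ=2, LF[2]=C('0')+2=1+2=3
L[3]='2': occ=0, LF[3]=C('2')+0=5+0=5
L[4]='$': occ=0, LF[4]=C('$')+0=0+0=0
L[5]='2': occ=1, LF[5]=C('2')+1=5+1=6
L[6]='1': occ=0, LF[6]=C('1')+0=4+0=4

Answer: 1 2 3 5 0 6 4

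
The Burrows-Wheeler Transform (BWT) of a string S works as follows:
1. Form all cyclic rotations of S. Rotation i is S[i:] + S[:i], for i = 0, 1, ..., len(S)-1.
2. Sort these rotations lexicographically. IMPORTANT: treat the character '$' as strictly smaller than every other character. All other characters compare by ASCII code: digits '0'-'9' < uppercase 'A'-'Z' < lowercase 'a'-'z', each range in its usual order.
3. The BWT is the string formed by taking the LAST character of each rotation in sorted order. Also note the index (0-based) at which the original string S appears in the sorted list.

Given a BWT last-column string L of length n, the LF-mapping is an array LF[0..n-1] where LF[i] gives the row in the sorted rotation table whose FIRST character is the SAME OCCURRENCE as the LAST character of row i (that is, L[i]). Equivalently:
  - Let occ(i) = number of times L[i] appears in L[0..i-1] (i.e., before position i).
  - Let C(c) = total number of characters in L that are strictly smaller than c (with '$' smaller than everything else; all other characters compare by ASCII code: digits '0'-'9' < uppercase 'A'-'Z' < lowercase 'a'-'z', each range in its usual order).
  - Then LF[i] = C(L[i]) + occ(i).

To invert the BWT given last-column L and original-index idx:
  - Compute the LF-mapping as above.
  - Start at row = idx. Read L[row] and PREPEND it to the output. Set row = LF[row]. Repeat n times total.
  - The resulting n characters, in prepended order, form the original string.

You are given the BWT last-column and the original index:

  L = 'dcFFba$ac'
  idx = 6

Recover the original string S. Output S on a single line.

Answer: cFFabacd$

Derivation:
LF mapping: 8 6 1 2 5 3 0 4 7
Walk LF starting at row 6, prepending L[row]:
  step 1: row=6, L[6]='$', prepend. Next row=LF[6]=0
  step 2: row=0, L[0]='d', prepend. Next row=LF[0]=8
  step 3: row=8, L[8]='c', prepend. Next row=LF[8]=7
  step 4: row=7, L[7]='a', prepend. Next row=LF[7]=4
  step 5: row=4, L[4]='b', prepend. Next row=LF[4]=5
  step 6: row=5, L[5]='a', prepend. Next row=LF[5]=3
  step 7: row=3, L[3]='F', prepend. Next row=LF[3]=2
  step 8: row=2, L[2]='F', prepend. Next row=LF[2]=1
  step 9: row=1, L[1]='c', prepend. Next row=LF[1]=6
Reversed output: cFFabacd$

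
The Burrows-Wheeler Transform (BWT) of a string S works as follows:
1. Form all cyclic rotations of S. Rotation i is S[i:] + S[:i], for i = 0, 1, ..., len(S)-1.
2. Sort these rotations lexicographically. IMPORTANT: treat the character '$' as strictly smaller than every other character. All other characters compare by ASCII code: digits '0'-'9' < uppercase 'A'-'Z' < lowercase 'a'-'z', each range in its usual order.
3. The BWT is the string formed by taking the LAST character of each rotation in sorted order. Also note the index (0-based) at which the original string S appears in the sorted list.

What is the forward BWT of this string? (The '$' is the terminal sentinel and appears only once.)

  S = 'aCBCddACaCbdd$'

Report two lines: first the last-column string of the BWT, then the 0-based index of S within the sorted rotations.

All 14 rotations (rotation i = S[i:]+S[:i]):
  rot[0] = aCBCddACaCbdd$
  rot[1] = CBCddACaCbdd$a
  rot[2] = BCddACaCbdd$aC
  rot[3] = CddACaCbdd$aCB
  rot[4] = ddACaCbdd$aCBC
  rot[5] = dACaCbdd$aCBCd
  rot[6] = ACaCbdd$aCBCdd
  rot[7] = CaCbdd$aCBCddA
  rot[8] = aCbdd$aCBCddAC
  rot[9] = Cbdd$aCBCddACa
  rot[10] = bdd$aCBCddACaC
  rot[11] = dd$aCBCddACaCb
  rot[12] = d$aCBCddACaCbd
  rot[13] = $aCBCddACaCbdd
Sorted (with $ < everything):
  sorted[0] = $aCBCddACaCbdd  (last char: 'd')
  sorted[1] = ACaCbdd$aCBCdd  (last char: 'd')
  sorted[2] = BCddACaCbdd$aC  (last char: 'C')
  sorted[3] = CBCddACaCbdd$a  (last char: 'a')
  sorted[4] = CaCbdd$aCBCddA  (last char: 'A')
  sorted[5] = Cbdd$aCBCddACa  (last char: 'a')
  sorted[6] = CddACaCbdd$aCB  (last char: 'B')
  sorted[7] = aCBCddACaCbdd$  (last char: '$')
  sorted[8] = aCbdd$aCBCddAC  (last char: 'C')
  sorted[9] = bdd$aCBCddACaC  (last char: 'C')
  sorted[10] = d$aCBCddACaCbd  (last char: 'd')
  sorted[11] = dACaCbdd$aCBCd  (last char: 'd')
  sorted[12] = dd$aCBCddACaCb  (last char: 'b')
  sorted[13] = ddACaCbdd$aCBC  (last char: 'C')
Last column: ddCaAaB$CCddbC
Original string S is at sorted index 7

Answer: ddCaAaB$CCddbC
7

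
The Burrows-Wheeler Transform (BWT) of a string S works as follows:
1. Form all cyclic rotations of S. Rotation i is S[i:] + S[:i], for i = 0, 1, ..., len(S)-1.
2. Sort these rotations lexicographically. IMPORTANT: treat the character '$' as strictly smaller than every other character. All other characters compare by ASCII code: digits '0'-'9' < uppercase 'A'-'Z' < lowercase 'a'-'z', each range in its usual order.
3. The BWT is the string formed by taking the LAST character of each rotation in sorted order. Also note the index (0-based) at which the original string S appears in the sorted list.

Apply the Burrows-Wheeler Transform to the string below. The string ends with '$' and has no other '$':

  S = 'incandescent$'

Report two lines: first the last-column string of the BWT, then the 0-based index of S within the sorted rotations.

All 13 rotations (rotation i = S[i:]+S[:i]):
  rot[0] = incandescent$
  rot[1] = ncandescent$i
  rot[2] = candescent$in
  rot[3] = andescent$inc
  rot[4] = ndescent$inca
  rot[5] = descent$incan
  rot[6] = escent$incand
  rot[7] = scent$incande
  rot[8] = cent$incandes
  rot[9] = ent$incandesc
  rot[10] = nt$incandesce
  rot[11] = t$incandescen
  rot[12] = $incandescent
Sorted (with $ < everything):
  sorted[0] = $incandescent  (last char: 't')
  sorted[1] = andescent$inc  (last char: 'c')
  sorted[2] = candescent$in  (last char: 'n')
  sorted[3] = cent$incandes  (last char: 's')
  sorted[4] = descent$incan  (last char: 'n')
  sorted[5] = ent$incandesc  (last char: 'c')
  sorted[6] = escent$incand  (last char: 'd')
  sorted[7] = incandescent$  (last char: '$')
  sorted[8] = ncandescent$i  (last char: 'i')
  sorted[9] = ndescent$inca  (last char: 'a')
  sorted[10] = nt$incandesce  (last char: 'e')
  sorted[11] = scent$incande  (last char: 'e')
  sorted[12] = t$incandescen  (last char: 'n')
Last column: tcnsncd$iaeen
Original string S is at sorted index 7

Answer: tcnsncd$iaeen
7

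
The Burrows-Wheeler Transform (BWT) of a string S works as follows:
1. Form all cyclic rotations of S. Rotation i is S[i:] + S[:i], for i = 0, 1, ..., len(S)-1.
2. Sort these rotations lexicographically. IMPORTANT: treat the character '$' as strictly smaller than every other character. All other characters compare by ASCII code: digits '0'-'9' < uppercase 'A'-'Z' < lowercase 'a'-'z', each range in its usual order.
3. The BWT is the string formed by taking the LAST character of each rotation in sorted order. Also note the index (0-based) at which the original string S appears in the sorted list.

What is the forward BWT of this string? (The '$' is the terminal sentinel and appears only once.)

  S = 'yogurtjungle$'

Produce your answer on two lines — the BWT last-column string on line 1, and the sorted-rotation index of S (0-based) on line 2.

All 13 rotations (rotation i = S[i:]+S[:i]):
  rot[0] = yogurtjungle$
  rot[1] = ogurtjungle$y
  rot[2] = gurtjungle$yo
  rot[3] = urtjungle$yog
  rot[4] = rtjungle$yogu
  rot[5] = tjungle$yogur
  rot[6] = jungle$yogurt
  rot[7] = ungle$yogurtj
  rot[8] = ngle$yogurtju
  rot[9] = gle$yogurtjun
  rot[10] = le$yogurtjung
  rot[11] = e$yogurtjungl
  rot[12] = $yogurtjungle
Sorted (with $ < everything):
  sorted[0] = $yogurtjungle  (last char: 'e')
  sorted[1] = e$yogurtjungl  (last char: 'l')
  sorted[2] = gle$yogurtjun  (last char: 'n')
  sorted[3] = gurtjungle$yo  (last char: 'o')
  sorted[4] = jungle$yogurt  (last char: 't')
  sorted[5] = le$yogurtjung  (last char: 'g')
  sorted[6] = ngle$yogurtju  (last char: 'u')
  sorted[7] = ogurtjungle$y  (last char: 'y')
  sorted[8] = rtjungle$yogu  (last char: 'u')
  sorted[9] = tjungle$yogur  (last char: 'r')
  sorted[10] = ungle$yogurtj  (last char: 'j')
  sorted[11] = urtjungle$yog  (last char: 'g')
  sorted[12] = yogurtjungle$  (last char: '$')
Last column: elnotguyurjg$
Original string S is at sorted index 12

Answer: elnotguyurjg$
12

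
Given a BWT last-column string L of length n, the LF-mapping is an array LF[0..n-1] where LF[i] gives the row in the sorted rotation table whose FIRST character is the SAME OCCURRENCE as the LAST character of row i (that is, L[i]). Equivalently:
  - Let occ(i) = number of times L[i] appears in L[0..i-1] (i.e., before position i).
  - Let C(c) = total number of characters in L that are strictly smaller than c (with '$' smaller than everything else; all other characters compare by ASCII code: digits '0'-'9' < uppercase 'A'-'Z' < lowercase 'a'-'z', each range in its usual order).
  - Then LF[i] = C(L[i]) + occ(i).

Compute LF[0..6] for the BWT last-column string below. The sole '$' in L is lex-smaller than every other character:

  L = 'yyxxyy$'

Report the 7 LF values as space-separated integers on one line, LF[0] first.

Answer: 3 4 1 2 5 6 0

Derivation:
Char counts: '$':1, 'x':2, 'y':4
C (first-col start): C('$')=0, C('x')=1, C('y')=3
L[0]='y': occ=0, LF[0]=C('y')+0=3+0=3
L[1]='y': occ=1, LF[1]=C('y')+1=3+1=4
L[2]='x': occ=0, LF[2]=C('x')+0=1+0=1
L[3]='x': occ=1, LF[3]=C('x')+1=1+1=2
L[4]='y': occ=2, LF[4]=C('y')+2=3+2=5
L[5]='y': occ=3, LF[5]=C('y')+3=3+3=6
L[6]='$': occ=0, LF[6]=C('$')+0=0+0=0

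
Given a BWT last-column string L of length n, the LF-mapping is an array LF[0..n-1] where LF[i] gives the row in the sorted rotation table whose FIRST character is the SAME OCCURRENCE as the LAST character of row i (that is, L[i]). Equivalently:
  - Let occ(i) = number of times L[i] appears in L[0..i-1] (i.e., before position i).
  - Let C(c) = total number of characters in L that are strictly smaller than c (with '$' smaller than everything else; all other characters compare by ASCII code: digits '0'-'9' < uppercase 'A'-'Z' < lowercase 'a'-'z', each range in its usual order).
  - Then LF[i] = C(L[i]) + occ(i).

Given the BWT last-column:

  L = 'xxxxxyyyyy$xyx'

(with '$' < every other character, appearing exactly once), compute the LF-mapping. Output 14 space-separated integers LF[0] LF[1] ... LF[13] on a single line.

Answer: 1 2 3 4 5 8 9 10 11 12 0 6 13 7

Derivation:
Char counts: '$':1, 'x':7, 'y':6
C (first-col start): C('$')=0, C('x')=1, C('y')=8
L[0]='x': occ=0, LF[0]=C('x')+0=1+0=1
L[1]='x': occ=1, LF[1]=C('x')+1=1+1=2
L[2]='x': occ=2, LF[2]=C('x')+2=1+2=3
L[3]='x': occ=3, LF[3]=C('x')+3=1+3=4
L[4]='x': occ=4, LF[4]=C('x')+4=1+4=5
L[5]='y': occ=0, LF[5]=C('y')+0=8+0=8
L[6]='y': occ=1, LF[6]=C('y')+1=8+1=9
L[7]='y': occ=2, LF[7]=C('y')+2=8+2=10
L[8]='y': occ=3, LF[8]=C('y')+3=8+3=11
L[9]='y': occ=4, LF[9]=C('y')+4=8+4=12
L[10]='$': occ=0, LF[10]=C('$')+0=0+0=0
L[11]='x': occ=5, LF[11]=C('x')+5=1+5=6
L[12]='y': occ=5, LF[12]=C('y')+5=8+5=13
L[13]='x': occ=6, LF[13]=C('x')+6=1+6=7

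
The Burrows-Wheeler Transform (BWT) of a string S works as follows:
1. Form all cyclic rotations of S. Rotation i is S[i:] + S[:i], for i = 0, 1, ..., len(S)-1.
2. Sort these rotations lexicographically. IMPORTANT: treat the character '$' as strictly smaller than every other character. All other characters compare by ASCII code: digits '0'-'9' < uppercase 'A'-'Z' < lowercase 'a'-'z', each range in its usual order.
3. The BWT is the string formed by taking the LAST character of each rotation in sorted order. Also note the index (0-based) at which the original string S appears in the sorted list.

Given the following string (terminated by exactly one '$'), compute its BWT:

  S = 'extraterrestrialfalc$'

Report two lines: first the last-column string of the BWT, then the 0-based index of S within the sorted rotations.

All 21 rotations (rotation i = S[i:]+S[:i]):
  rot[0] = extraterrestrialfalc$
  rot[1] = xtraterrestrialfalc$e
  rot[2] = traterrestrialfalc$ex
  rot[3] = raterrestrialfalc$ext
  rot[4] = aterrestrialfalc$extr
  rot[5] = terrestrialfalc$extra
  rot[6] = errestrialfalc$extrat
  rot[7] = rrestrialfalc$extrate
  rot[8] = restrialfalc$extrater
  rot[9] = estrialfalc$extraterr
  rot[10] = strialfalc$extraterre
  rot[11] = trialfalc$extraterres
  rot[12] = rialfalc$extraterrest
  rot[13] = ialfalc$extraterrestr
  rot[14] = alfalc$extraterrestri
  rot[15] = lfalc$extraterrestria
  rot[16] = falc$extraterrestrial
  rot[17] = alc$extraterrestrialf
  rot[18] = lc$extraterrestrialfa
  rot[19] = c$extraterrestrialfal
  rot[20] = $extraterrestrialfalc
Sorted (with $ < everything):
  sorted[0] = $extraterrestrialfalc  (last char: 'c')
  sorted[1] = alc$extraterrestrialf  (last char: 'f')
  sorted[2] = alfalc$extraterrestri  (last char: 'i')
  sorted[3] = aterrestrialfalc$extr  (last char: 'r')
  sorted[4] = c$extraterrestrialfal  (last char: 'l')
  sorted[5] = errestrialfalc$extrat  (last char: 't')
  sorted[6] = estrialfalc$extraterr  (last char: 'r')
  sorted[7] = extraterrestrialfalc$  (last char: '$')
  sorted[8] = falc$extraterrestrial  (last char: 'l')
  sorted[9] = ialfalc$extraterrestr  (last char: 'r')
  sorted[10] = lc$extraterrestrialfa  (last char: 'a')
  sorted[11] = lfalc$extraterrestria  (last char: 'a')
  sorted[12] = raterrestrialfalc$ext  (last char: 't')
  sorted[13] = restrialfalc$extrater  (last char: 'r')
  sorted[14] = rialfalc$extraterrest  (last char: 't')
  sorted[15] = rrestrialfalc$extrate  (last char: 'e')
  sorted[16] = strialfalc$extraterre  (last char: 'e')
  sorted[17] = terrestrialfalc$extra  (last char: 'a')
  sorted[18] = traterrestrialfalc$ex  (last char: 'x')
  sorted[19] = trialfalc$extraterres  (last char: 's')
  sorted[20] = xtraterrestrialfalc$e  (last char: 'e')
Last column: cfirltr$lraatrteeaxse
Original string S is at sorted index 7

Answer: cfirltr$lraatrteeaxse
7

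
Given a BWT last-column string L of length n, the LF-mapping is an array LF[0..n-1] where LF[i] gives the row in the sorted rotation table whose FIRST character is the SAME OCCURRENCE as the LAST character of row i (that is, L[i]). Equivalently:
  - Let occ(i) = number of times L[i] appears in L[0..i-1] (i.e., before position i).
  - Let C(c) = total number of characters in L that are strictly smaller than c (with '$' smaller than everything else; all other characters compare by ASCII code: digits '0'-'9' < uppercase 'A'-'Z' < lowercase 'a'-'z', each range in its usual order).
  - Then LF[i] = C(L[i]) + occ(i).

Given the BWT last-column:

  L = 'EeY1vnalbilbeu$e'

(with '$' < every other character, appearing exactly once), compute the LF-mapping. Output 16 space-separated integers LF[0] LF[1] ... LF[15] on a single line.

Char counts: '$':1, '1':1, 'E':1, 'Y':1, 'a':1, 'b':2, 'e':3, 'i':1, 'l':2, 'n':1, 'u':1, 'v':1
C (first-col start): C('$')=0, C('1')=1, C('E')=2, C('Y')=3, C('a')=4, C('b')=5, C('e')=7, C('i')=10, C('l')=11, C('n')=13, C('u')=14, C('v')=15
L[0]='E': occ=0, LF[0]=C('E')+0=2+0=2
L[1]='e': occ=0, LF[1]=C('e')+0=7+0=7
L[2]='Y': occ=0, LF[2]=C('Y')+0=3+0=3
L[3]='1': occ=0, LF[3]=C('1')+0=1+0=1
L[4]='v': occ=0, LF[4]=C('v')+0=15+0=15
L[5]='n': occ=0, LF[5]=C('n')+0=13+0=13
L[6]='a': occ=0, LF[6]=C('a')+0=4+0=4
L[7]='l': occ=0, LF[7]=C('l')+0=11+0=11
L[8]='b': occ=0, LF[8]=C('b')+0=5+0=5
L[9]='i': occ=0, LF[9]=C('i')+0=10+0=10
L[10]='l': occ=1, LF[10]=C('l')+1=11+1=12
L[11]='b': occ=1, LF[11]=C('b')+1=5+1=6
L[12]='e': occ=1, LF[12]=C('e')+1=7+1=8
L[13]='u': occ=0, LF[13]=C('u')+0=14+0=14
L[14]='$': occ=0, LF[14]=C('$')+0=0+0=0
L[15]='e': occ=2, LF[15]=C('e')+2=7+2=9

Answer: 2 7 3 1 15 13 4 11 5 10 12 6 8 14 0 9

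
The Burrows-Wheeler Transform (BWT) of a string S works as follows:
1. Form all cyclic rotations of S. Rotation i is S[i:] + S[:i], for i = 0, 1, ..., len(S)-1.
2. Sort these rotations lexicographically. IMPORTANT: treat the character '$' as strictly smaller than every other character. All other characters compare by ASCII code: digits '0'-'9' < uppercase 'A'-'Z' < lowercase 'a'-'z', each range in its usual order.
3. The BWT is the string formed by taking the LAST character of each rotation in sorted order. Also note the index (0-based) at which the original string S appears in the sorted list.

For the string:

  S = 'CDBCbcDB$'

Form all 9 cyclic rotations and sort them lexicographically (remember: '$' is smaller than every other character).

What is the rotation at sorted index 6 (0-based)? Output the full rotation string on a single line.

All 9 rotations (rotation i = S[i:]+S[:i]):
  rot[0] = CDBCbcDB$
  rot[1] = DBCbcDB$C
  rot[2] = BCbcDB$CD
  rot[3] = CbcDB$CDB
  rot[4] = bcDB$CDBC
  rot[5] = cDB$CDBCb
  rot[6] = DB$CDBCbc
  rot[7] = B$CDBCbcD
  rot[8] = $CDBCbcDB
Sorted (with $ < everything):
  sorted[0] = $CDBCbcDB
  sorted[1] = B$CDBCbcD
  sorted[2] = BCbcDB$CD
  sorted[3] = CDBCbcDB$
  sorted[4] = CbcDB$CDB
  sorted[5] = DB$CDBCbc
  sorted[6] = DBCbcDB$C
  sorted[7] = bcDB$CDBC
  sorted[8] = cDB$CDBCb
sorted[6] = DBCbcDB$C

Answer: DBCbcDB$C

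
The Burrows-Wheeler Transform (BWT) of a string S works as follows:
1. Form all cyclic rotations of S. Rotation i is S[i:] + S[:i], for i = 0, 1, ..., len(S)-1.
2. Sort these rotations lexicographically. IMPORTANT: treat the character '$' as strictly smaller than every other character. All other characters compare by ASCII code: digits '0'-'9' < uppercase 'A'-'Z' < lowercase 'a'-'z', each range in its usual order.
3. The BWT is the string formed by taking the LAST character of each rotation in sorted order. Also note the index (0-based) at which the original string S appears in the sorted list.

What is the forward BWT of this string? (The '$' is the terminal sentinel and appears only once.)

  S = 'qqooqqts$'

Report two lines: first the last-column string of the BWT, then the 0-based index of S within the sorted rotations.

All 9 rotations (rotation i = S[i:]+S[:i]):
  rot[0] = qqooqqts$
  rot[1] = qooqqts$q
  rot[2] = ooqqts$qq
  rot[3] = oqqts$qqo
  rot[4] = qqts$qqoo
  rot[5] = qts$qqooq
  rot[6] = ts$qqooqq
  rot[7] = s$qqooqqt
  rot[8] = $qqooqqts
Sorted (with $ < everything):
  sorted[0] = $qqooqqts  (last char: 's')
  sorted[1] = ooqqts$qq  (last char: 'q')
  sorted[2] = oqqts$qqo  (last char: 'o')
  sorted[3] = qooqqts$q  (last char: 'q')
  sorted[4] = qqooqqts$  (last char: '$')
  sorted[5] = qqts$qqoo  (last char: 'o')
  sorted[6] = qts$qqooq  (last char: 'q')
  sorted[7] = s$qqooqqt  (last char: 't')
  sorted[8] = ts$qqooqq  (last char: 'q')
Last column: sqoq$oqtq
Original string S is at sorted index 4

Answer: sqoq$oqtq
4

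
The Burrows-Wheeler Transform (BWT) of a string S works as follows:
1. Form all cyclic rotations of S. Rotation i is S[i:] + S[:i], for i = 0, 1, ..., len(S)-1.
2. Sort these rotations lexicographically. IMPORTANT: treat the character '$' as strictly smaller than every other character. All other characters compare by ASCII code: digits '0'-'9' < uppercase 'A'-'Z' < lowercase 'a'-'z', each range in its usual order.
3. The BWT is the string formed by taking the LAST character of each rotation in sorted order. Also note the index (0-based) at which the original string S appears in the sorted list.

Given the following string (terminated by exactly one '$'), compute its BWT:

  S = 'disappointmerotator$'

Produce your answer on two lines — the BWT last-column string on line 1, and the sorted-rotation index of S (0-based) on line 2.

All 20 rotations (rotation i = S[i:]+S[:i]):
  rot[0] = disappointmerotator$
  rot[1] = isappointmerotator$d
  rot[2] = sappointmerotator$di
  rot[3] = appointmerotator$dis
  rot[4] = ppointmerotator$disa
  rot[5] = pointmerotator$disap
  rot[6] = ointmerotator$disapp
  rot[7] = intmerotator$disappo
  rot[8] = ntmerotator$disappoi
  rot[9] = tmerotator$disappoin
  rot[10] = merotator$disappoint
  rot[11] = erotator$disappointm
  rot[12] = rotator$disappointme
  rot[13] = otator$disappointmer
  rot[14] = tator$disappointmero
  rot[15] = ator$disappointmerot
  rot[16] = tor$disappointmerota
  rot[17] = or$disappointmerotat
  rot[18] = r$disappointmerotato
  rot[19] = $disappointmerotator
Sorted (with $ < everything):
  sorted[0] = $disappointmerotator  (last char: 'r')
  sorted[1] = appointmerotator$dis  (last char: 's')
  sorted[2] = ator$disappointmerot  (last char: 't')
  sorted[3] = disappointmerotator$  (last char: '$')
  sorted[4] = erotator$disappointm  (last char: 'm')
  sorted[5] = intmerotator$disappo  (last char: 'o')
  sorted[6] = isappointmerotator$d  (last char: 'd')
  sorted[7] = merotator$disappoint  (last char: 't')
  sorted[8] = ntmerotator$disappoi  (last char: 'i')
  sorted[9] = ointmerotator$disapp  (last char: 'p')
  sorted[10] = or$disappointmerotat  (last char: 't')
  sorted[11] = otator$disappointmer  (last char: 'r')
  sorted[12] = pointmerotator$disap  (last char: 'p')
  sorted[13] = ppointmerotator$disa  (last char: 'a')
  sorted[14] = r$disappointmerotato  (last char: 'o')
  sorted[15] = rotator$disappointme  (last char: 'e')
  sorted[16] = sappointmerotator$di  (last char: 'i')
  sorted[17] = tator$disappointmero  (last char: 'o')
  sorted[18] = tmerotator$disappoin  (last char: 'n')
  sorted[19] = tor$disappointmerota  (last char: 'a')
Last column: rst$modtiptrpaoeiona
Original string S is at sorted index 3

Answer: rst$modtiptrpaoeiona
3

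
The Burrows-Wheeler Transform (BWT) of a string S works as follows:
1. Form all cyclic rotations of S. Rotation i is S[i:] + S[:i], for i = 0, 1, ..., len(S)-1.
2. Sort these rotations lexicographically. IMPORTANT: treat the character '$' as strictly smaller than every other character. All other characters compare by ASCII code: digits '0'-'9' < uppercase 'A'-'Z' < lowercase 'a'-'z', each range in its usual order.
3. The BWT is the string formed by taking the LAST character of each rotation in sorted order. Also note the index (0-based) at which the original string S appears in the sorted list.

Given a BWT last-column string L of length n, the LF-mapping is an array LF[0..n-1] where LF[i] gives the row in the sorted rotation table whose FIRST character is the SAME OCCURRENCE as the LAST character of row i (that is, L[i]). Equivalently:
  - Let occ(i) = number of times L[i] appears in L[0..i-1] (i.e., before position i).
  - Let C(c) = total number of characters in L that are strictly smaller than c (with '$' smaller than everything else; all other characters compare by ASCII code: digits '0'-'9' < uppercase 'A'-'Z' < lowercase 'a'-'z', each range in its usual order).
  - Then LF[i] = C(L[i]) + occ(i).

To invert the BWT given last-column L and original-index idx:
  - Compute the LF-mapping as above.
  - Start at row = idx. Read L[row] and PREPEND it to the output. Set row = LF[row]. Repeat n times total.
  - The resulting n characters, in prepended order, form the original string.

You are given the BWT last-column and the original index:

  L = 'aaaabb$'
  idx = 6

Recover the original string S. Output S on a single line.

Answer: bbaaaa$

Derivation:
LF mapping: 1 2 3 4 5 6 0
Walk LF starting at row 6, prepending L[row]:
  step 1: row=6, L[6]='$', prepend. Next row=LF[6]=0
  step 2: row=0, L[0]='a', prepend. Next row=LF[0]=1
  step 3: row=1, L[1]='a', prepend. Next row=LF[1]=2
  step 4: row=2, L[2]='a', prepend. Next row=LF[2]=3
  step 5: row=3, L[3]='a', prepend. Next row=LF[3]=4
  step 6: row=4, L[4]='b', prepend. Next row=LF[4]=5
  step 7: row=5, L[5]='b', prepend. Next row=LF[5]=6
Reversed output: bbaaaa$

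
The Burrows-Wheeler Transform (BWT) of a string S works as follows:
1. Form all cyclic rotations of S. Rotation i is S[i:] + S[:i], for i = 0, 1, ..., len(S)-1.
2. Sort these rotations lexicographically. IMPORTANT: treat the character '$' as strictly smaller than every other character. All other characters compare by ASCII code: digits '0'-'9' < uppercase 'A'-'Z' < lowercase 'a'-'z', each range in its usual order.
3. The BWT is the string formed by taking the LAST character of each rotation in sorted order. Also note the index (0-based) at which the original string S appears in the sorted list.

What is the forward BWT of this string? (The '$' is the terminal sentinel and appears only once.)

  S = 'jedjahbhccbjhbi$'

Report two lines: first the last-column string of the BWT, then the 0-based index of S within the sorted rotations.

All 16 rotations (rotation i = S[i:]+S[:i]):
  rot[0] = jedjahbhccbjhbi$
  rot[1] = edjahbhccbjhbi$j
  rot[2] = djahbhccbjhbi$je
  rot[3] = jahbhccbjhbi$jed
  rot[4] = ahbhccbjhbi$jedj
  rot[5] = hbhccbjhbi$jedja
  rot[6] = bhccbjhbi$jedjah
  rot[7] = hccbjhbi$jedjahb
  rot[8] = ccbjhbi$jedjahbh
  rot[9] = cbjhbi$jedjahbhc
  rot[10] = bjhbi$jedjahbhcc
  rot[11] = jhbi$jedjahbhccb
  rot[12] = hbi$jedjahbhccbj
  rot[13] = bi$jedjahbhccbjh
  rot[14] = i$jedjahbhccbjhb
  rot[15] = $jedjahbhccbjhbi
Sorted (with $ < everything):
  sorted[0] = $jedjahbhccbjhbi  (last char: 'i')
  sorted[1] = ahbhccbjhbi$jedj  (last char: 'j')
  sorted[2] = bhccbjhbi$jedjah  (last char: 'h')
  sorted[3] = bi$jedjahbhccbjh  (last char: 'h')
  sorted[4] = bjhbi$jedjahbhcc  (last char: 'c')
  sorted[5] = cbjhbi$jedjahbhc  (last char: 'c')
  sorted[6] = ccbjhbi$jedjahbh  (last char: 'h')
  sorted[7] = djahbhccbjhbi$je  (last char: 'e')
  sorted[8] = edjahbhccbjhbi$j  (last char: 'j')
  sorted[9] = hbhccbjhbi$jedja  (last char: 'a')
  sorted[10] = hbi$jedjahbhccbj  (last char: 'j')
  sorted[11] = hccbjhbi$jedjahb  (last char: 'b')
  sorted[12] = i$jedjahbhccbjhb  (last char: 'b')
  sorted[13] = jahbhccbjhbi$jed  (last char: 'd')
  sorted[14] = jedjahbhccbjhbi$  (last char: '$')
  sorted[15] = jhbi$jedjahbhccb  (last char: 'b')
Last column: ijhhcchejajbbd$b
Original string S is at sorted index 14

Answer: ijhhcchejajbbd$b
14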